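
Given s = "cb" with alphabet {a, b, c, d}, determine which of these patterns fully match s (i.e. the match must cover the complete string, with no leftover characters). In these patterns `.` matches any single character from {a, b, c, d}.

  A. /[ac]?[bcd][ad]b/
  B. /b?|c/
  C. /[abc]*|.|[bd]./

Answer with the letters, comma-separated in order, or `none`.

C

A → no match
B → no match
C → match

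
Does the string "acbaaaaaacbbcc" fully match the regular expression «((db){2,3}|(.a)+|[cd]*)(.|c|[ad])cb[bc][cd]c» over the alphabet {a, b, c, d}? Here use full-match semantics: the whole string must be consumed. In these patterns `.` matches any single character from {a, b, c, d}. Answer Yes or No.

No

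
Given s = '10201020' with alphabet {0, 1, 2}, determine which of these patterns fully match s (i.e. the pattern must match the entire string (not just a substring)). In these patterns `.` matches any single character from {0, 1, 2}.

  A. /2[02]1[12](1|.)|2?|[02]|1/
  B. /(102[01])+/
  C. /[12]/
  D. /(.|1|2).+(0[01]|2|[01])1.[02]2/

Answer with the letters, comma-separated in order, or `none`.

A → no match
B → match
C → no match
D → no match — must end with '2'

B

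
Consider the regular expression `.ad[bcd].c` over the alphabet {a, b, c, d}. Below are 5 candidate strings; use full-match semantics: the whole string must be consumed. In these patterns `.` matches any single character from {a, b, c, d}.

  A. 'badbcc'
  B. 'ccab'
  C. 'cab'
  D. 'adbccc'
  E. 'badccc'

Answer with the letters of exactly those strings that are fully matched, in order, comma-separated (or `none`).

A, E

A → match
B → no match — must end with 'c'
C → no match — must end with 'c'
D → no match
E → match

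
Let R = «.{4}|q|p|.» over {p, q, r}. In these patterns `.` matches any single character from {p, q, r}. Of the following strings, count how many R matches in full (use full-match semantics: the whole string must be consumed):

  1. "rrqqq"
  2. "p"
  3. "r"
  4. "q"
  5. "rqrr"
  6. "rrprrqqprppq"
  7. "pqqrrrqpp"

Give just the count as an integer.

4

1. "rrqqq" → no match
2. "p" → match
3. "r" → match
4. "q" → match
5. "rqrr" → match
6. "rrprrqqprppq" → no match
7. "pqqrrrqpp" → no match
Total matched: 4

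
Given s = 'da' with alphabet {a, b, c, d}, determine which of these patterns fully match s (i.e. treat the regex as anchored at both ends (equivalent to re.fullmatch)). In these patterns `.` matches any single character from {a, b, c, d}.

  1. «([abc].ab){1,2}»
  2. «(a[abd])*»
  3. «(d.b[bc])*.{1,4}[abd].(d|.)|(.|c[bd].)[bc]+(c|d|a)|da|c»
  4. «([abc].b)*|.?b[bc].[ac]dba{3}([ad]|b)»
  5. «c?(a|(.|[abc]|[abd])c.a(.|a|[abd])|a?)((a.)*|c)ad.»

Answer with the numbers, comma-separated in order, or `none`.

1 → no match — must end with 'ab'
2 → no match
3 → match
4 → no match
5 → no match

3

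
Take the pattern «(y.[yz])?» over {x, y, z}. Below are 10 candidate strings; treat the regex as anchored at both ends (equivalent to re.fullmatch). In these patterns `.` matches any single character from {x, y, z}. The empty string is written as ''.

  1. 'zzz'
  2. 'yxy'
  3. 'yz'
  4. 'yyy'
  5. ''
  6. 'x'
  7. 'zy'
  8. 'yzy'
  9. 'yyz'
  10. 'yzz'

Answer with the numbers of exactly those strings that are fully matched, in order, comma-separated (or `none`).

1 → no match
2 → match
3 → no match
4 → match
5 → match
6 → no match
7 → no match
8 → match
9 → match
10 → match

2, 4, 5, 8, 9, 10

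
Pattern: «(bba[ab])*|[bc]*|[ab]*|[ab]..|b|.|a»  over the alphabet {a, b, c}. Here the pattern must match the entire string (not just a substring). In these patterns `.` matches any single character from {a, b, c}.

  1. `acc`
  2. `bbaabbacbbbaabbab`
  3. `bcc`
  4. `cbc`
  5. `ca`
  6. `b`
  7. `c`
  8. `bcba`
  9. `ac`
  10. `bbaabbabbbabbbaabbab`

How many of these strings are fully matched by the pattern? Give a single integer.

1 → match
2 → no match
3 → match
4 → match
5 → no match
6 → match
7 → match
8 → no match
9 → no match
10 → match
Total matched: 6

6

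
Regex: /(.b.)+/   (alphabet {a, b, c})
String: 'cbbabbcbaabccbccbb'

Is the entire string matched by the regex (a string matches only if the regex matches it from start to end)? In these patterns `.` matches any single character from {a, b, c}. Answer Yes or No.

Yes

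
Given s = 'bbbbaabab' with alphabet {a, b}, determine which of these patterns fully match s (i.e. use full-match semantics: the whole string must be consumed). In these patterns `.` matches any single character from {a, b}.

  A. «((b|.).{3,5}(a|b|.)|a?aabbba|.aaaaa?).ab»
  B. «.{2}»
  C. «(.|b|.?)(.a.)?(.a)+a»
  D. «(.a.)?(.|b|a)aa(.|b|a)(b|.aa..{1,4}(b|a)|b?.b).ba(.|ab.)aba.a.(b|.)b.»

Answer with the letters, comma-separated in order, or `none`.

A

A → match
B → no match
C → no match — must end with 'aa'
D → no match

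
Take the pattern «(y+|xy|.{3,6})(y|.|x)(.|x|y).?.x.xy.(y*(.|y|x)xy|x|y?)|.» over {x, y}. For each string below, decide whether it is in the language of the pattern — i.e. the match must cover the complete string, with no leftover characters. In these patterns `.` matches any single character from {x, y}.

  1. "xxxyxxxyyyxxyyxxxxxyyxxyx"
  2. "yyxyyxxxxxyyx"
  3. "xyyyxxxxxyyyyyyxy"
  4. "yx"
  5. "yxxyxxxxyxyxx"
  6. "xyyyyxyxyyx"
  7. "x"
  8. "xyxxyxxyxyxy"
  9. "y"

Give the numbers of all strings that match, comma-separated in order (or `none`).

1 → no match
2 → match
3 → match
4 → no match
5 → match
6 → match
7 → match
8 → match
9 → match

2, 3, 5, 6, 7, 8, 9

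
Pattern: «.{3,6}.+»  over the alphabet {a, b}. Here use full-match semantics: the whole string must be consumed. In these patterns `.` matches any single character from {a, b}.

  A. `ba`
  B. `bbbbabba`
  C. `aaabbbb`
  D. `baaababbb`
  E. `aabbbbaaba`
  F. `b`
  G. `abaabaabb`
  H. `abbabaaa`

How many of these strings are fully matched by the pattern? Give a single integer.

A → no match
B → match
C → match
D → match
E → match
F → no match
G → match
H → match
Total matched: 6

6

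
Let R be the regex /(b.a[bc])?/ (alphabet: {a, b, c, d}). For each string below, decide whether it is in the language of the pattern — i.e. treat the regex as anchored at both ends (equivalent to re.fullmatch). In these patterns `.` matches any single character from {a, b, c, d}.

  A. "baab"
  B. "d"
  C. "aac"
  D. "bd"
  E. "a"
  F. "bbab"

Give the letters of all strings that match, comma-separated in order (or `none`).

A, F

A → match
B → no match
C → no match
D → no match
E → no match
F → match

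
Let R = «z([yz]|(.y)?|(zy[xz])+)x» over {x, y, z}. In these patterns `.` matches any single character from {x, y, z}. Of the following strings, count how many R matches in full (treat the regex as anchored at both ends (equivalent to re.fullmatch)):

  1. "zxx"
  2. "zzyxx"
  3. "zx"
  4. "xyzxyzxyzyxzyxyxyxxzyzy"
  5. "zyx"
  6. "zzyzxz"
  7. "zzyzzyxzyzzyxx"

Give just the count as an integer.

4

1. "zxx" → no match
2. "zzyxx" → match
3. "zx" → match
4 → no match — must start with "z"
5. "zyx" → match
6. "zzyzxz" → no match — must end with "x"
7 → match
Total matched: 4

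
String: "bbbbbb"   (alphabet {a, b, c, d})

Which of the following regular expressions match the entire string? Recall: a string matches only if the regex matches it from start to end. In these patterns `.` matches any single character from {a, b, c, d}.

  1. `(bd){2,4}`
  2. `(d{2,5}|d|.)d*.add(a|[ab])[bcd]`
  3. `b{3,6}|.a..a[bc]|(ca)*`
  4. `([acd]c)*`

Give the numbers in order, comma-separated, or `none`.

1 → no match — must start with "bd"
2 → no match
3 → match
4 → no match

3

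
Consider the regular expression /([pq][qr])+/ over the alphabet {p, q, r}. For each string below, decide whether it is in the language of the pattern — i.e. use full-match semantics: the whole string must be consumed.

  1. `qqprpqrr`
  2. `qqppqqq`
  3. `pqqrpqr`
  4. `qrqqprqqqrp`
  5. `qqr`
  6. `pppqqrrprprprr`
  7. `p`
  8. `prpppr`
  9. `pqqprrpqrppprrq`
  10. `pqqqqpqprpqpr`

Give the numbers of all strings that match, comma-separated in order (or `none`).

none

1 → no match
2 → no match
3 → no match
4 → no match
5 → no match
6 → no match
7 → no match
8 → no match
9 → no match
10 → no match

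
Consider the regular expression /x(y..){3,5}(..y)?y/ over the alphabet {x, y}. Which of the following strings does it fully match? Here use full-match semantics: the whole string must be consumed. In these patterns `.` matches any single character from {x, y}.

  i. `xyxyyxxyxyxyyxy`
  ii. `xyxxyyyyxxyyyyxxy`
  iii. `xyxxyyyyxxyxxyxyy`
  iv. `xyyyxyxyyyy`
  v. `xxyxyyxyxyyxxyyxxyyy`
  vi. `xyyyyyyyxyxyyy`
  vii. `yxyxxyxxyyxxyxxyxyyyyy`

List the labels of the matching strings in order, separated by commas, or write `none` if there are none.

i → no match
ii → match
iii → match
iv. `xyyyxyxyyyy` → no match
v → no match — must start with `xy`
vi → match
vii → no match — must start with `xy`

ii, iii, vi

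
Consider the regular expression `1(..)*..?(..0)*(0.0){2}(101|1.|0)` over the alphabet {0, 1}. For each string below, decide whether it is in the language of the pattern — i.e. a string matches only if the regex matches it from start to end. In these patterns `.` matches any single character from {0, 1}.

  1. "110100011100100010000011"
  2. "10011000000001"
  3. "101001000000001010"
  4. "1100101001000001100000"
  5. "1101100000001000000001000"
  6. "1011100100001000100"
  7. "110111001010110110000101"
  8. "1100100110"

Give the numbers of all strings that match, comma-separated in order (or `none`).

1 → no match
2 → no match
3 → match
4 → no match
5 → no match
6 → no match
7 → no match
8. "1100100110" → no match

3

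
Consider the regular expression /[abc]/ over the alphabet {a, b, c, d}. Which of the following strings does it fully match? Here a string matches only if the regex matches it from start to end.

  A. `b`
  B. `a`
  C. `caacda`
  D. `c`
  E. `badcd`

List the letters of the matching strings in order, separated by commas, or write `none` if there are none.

A → match
B → match
C → no match
D → match
E → no match

A, B, D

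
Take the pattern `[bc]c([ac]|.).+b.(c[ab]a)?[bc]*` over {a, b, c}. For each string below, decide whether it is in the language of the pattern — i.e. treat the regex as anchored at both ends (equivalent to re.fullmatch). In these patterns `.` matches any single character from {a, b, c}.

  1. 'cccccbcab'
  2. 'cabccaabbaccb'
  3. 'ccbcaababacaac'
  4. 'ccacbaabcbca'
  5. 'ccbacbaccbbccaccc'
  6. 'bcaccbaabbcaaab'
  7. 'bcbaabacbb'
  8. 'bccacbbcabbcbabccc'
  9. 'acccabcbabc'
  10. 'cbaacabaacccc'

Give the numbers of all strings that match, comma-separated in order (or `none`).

3, 7, 8

1 → no match
2 → no match
3 → match
4 → no match
5 → no match
6 → no match
7 → match
8 → match
9 → no match
10 → no match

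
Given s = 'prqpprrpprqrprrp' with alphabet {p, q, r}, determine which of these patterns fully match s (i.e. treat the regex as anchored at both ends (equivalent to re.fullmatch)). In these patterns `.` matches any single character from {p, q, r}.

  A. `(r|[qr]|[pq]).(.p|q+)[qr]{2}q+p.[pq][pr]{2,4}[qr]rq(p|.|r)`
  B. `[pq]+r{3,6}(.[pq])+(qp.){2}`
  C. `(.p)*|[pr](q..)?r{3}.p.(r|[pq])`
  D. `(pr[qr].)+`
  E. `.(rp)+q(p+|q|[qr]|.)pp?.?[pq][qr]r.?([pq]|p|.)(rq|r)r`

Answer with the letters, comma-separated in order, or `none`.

A → no match
B → no match
C → no match
D → match
E → no match — must end with 'r'

D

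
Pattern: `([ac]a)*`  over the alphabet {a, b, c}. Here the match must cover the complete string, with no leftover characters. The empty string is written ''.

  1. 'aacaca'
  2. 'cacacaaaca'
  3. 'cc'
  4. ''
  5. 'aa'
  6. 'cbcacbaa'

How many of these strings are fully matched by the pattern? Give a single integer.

1 → match
2 → match
3 → no match
4 → match
5 → match
6 → no match
Total matched: 4

4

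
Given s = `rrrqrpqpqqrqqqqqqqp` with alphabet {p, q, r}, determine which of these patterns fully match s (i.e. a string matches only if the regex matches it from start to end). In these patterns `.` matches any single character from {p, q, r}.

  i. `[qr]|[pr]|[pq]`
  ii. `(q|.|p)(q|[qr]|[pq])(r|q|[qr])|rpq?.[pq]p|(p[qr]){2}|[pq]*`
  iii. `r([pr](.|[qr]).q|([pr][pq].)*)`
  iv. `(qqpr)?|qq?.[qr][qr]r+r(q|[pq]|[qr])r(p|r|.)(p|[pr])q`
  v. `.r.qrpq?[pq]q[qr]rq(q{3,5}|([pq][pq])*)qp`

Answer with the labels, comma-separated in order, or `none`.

i → no match
ii → no match
iii → no match
iv → no match
v → match

v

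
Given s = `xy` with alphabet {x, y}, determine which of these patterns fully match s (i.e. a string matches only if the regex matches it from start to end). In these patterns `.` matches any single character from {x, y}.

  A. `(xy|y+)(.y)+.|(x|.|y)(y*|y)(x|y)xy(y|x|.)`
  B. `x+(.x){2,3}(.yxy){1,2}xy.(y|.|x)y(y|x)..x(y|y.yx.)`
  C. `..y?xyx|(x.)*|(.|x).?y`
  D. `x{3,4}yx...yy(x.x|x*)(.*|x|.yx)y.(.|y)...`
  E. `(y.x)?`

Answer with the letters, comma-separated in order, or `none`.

C

A → no match
B → no match
C → match
D → no match
E → no match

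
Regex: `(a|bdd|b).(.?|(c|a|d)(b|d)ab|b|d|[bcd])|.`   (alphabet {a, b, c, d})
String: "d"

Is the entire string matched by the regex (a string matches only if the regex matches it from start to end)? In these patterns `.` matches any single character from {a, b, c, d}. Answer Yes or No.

Yes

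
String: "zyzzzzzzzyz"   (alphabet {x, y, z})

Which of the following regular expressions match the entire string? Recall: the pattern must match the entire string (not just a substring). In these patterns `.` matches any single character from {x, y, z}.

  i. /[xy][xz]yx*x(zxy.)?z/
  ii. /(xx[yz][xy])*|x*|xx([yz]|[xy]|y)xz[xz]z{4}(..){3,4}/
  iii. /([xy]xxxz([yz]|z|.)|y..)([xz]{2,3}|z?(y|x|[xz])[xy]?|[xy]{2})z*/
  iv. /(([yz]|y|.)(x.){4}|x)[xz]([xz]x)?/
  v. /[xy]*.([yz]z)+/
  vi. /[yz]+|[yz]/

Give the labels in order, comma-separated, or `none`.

v, vi

i → no match
ii → no match
iii → no match
iv → no match
v → match
vi → match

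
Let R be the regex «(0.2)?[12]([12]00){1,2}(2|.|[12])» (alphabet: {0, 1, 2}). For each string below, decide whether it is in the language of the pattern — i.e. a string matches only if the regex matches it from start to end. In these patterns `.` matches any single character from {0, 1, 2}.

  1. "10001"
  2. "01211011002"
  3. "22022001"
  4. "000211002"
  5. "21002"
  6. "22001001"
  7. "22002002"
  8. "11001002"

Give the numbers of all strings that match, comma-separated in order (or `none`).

1 → no match
2 → no match
3 → no match
4 → no match
5 → match
6 → match
7 → match
8 → match

5, 6, 7, 8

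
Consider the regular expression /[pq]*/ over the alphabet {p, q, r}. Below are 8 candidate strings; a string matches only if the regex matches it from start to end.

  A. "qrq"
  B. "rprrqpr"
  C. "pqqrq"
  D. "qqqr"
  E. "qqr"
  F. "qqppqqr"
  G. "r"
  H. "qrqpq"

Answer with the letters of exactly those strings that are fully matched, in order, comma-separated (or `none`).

none

A → no match
B → no match
C → no match
D → no match
E → no match
F → no match
G → no match
H → no match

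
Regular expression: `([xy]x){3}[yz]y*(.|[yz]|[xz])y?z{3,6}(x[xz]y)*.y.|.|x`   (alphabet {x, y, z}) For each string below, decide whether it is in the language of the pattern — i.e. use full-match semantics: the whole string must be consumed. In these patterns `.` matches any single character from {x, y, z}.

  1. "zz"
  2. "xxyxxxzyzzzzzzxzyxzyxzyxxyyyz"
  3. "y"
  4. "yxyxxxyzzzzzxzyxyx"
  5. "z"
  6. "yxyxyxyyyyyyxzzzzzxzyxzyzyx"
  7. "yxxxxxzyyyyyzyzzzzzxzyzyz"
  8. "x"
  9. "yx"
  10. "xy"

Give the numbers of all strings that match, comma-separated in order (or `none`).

1 → no match
2 → match
3 → match
4 → match
5 → match
6 → match
7 → match
8 → match
9 → no match
10 → no match

2, 3, 4, 5, 6, 7, 8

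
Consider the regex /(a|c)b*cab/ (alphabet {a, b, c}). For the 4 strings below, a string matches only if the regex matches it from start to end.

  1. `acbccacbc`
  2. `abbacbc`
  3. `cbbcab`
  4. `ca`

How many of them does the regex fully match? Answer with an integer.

1

1. `acbccacbc` → no match — must end with `cab`
2. `abbacbc` → no match — must end with `cab`
3. `cbbcab` → match
4. `ca` → no match — must end with `cab`
Total matched: 1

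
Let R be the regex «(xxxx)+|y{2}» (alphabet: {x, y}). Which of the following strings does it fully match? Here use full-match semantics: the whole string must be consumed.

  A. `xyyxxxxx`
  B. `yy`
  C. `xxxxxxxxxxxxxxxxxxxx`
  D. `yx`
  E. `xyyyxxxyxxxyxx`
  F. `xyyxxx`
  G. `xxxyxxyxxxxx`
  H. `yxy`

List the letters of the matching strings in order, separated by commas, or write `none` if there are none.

B, C

A. `xyyxxxxx` → no match
B. `yy` → match
C → match
D. `yx` → no match
E → no match
F. `xyyxxx` → no match
G. `xxxyxxyxxxxx` → no match
H. `yxy` → no match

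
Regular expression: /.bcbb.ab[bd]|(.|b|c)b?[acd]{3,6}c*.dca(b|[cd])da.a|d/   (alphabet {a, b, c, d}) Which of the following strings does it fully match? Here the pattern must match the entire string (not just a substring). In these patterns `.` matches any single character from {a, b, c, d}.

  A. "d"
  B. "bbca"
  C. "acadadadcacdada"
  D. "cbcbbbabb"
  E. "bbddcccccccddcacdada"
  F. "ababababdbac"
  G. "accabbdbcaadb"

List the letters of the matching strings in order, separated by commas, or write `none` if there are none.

A. "d" → match
B. "bbca" → no match
C → match
D. "cbcbbbabb" → match
E → match
F. "ababababdbac" → no match
G → no match

A, C, D, E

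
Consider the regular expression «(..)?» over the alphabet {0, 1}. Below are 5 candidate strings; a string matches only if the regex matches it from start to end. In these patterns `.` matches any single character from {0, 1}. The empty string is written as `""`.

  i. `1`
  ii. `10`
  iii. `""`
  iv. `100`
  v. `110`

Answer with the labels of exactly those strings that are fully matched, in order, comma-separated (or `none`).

ii, iii

i → no match
ii → match
iii → match
iv → no match
v → no match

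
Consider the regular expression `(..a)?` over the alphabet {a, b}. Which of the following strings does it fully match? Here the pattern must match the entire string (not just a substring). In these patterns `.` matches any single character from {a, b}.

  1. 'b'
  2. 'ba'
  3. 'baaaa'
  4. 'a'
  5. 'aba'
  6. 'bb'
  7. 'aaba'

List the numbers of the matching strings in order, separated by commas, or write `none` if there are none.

1 → no match
2 → no match
3 → no match
4 → no match
5 → match
6 → no match
7 → no match

5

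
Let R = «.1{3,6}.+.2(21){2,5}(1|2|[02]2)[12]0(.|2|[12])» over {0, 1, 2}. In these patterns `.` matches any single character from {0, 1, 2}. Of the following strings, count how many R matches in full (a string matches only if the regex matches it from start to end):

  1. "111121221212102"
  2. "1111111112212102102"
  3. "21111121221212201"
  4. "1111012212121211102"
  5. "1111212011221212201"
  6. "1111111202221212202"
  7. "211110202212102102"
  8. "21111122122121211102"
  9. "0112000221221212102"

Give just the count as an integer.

8

1 → match
2 → match
3 → match
4 → match
5 → match
6 → match
7 → match
8 → match
9 → no match
Total matched: 8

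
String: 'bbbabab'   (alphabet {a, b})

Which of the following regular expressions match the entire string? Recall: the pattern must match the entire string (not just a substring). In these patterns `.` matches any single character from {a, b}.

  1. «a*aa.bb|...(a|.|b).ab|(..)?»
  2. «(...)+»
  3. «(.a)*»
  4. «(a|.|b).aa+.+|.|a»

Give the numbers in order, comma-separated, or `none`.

1

1 → match
2 → no match
3 → no match
4 → no match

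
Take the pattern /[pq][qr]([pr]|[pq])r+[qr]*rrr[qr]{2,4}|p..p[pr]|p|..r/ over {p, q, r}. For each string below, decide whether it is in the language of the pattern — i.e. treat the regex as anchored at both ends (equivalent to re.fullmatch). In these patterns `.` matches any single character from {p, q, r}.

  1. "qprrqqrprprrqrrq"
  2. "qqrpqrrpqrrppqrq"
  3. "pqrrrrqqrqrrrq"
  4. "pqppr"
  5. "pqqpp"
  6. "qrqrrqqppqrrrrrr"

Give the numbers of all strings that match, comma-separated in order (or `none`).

4, 5

1 → no match
2 → no match
3 → no match
4. "pqppr" → match
5. "pqqpp" → match
6 → no match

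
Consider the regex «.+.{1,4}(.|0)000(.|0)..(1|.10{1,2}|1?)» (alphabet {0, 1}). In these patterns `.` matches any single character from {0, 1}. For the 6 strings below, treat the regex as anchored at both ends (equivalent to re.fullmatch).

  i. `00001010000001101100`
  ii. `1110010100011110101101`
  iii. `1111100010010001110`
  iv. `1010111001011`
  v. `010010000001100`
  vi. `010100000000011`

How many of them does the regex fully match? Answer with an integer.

3

i → match
ii → no match
iii → no match
iv → no match
v → match
vi → match
Total matched: 3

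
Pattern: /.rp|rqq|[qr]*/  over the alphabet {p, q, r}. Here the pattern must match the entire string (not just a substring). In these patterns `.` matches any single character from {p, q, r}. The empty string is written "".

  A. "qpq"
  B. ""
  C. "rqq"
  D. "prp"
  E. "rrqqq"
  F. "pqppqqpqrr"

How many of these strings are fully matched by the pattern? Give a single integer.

4

A → no match
B → match
C → match
D → match
E → match
F → no match
Total matched: 4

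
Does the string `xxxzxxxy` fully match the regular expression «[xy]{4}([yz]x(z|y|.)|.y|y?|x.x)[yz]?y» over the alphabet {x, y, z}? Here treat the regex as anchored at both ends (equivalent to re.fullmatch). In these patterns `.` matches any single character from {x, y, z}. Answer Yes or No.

No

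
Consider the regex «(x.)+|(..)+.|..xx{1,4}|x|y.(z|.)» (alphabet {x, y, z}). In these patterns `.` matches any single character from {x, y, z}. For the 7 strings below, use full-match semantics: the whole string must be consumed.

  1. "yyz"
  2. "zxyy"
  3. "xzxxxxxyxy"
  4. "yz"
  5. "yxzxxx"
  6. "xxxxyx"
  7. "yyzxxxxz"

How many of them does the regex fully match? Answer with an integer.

2

1 → match
2 → no match
3 → match
4 → no match
5 → no match
6 → no match
7 → no match
Total matched: 2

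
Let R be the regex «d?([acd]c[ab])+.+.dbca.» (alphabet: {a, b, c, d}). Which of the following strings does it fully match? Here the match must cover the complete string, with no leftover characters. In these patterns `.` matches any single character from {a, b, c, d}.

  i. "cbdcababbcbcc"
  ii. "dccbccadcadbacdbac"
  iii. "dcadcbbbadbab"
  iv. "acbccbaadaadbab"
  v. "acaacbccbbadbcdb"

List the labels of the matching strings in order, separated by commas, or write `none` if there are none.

none

i → no match
ii → no match
iii → no match
iv → no match
v → no match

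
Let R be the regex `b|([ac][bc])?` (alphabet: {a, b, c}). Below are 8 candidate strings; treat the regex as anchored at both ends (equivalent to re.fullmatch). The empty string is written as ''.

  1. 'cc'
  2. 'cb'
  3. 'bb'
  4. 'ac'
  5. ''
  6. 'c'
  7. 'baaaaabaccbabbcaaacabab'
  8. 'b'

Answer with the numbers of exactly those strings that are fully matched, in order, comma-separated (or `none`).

1, 2, 4, 5, 8

1. 'cc' → match
2. 'cb' → match
3. 'bb' → no match
4. 'ac' → match
5. '' → match
6. 'c' → no match
7 → no match
8. 'b' → match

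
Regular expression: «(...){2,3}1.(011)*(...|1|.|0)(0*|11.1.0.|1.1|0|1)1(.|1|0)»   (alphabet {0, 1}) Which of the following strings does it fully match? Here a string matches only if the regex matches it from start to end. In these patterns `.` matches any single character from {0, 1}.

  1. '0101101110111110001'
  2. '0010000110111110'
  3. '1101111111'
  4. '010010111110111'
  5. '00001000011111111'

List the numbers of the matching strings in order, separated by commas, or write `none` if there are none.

4, 5

1 → no match
2 → no match
3. '1101111111' → no match
4 → match
5 → match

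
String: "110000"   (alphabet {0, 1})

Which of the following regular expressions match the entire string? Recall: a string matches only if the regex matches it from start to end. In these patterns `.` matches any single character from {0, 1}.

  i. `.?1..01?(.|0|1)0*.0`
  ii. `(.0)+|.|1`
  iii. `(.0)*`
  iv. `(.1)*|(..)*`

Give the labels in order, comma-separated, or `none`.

iv

i → no match
ii → no match
iii → no match
iv → match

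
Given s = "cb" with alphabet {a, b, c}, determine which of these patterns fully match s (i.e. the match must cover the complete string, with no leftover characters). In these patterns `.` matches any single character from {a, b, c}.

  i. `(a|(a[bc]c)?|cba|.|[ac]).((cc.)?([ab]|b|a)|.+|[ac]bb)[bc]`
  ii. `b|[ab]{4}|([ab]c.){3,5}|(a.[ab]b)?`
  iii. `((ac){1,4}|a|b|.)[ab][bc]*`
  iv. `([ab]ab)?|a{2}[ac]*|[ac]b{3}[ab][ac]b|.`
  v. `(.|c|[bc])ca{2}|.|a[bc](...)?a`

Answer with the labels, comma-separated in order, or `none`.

iii

i → no match
ii → no match
iii → match
iv → no match
v → no match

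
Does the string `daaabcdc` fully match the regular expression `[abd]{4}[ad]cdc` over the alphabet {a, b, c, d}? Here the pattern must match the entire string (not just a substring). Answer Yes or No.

No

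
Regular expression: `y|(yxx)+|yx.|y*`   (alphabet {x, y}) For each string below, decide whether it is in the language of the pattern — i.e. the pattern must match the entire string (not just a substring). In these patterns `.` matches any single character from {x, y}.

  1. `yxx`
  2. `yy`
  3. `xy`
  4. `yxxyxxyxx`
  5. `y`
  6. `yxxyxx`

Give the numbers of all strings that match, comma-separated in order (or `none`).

1, 2, 4, 5, 6

1 → match
2 → match
3 → no match
4 → match
5 → match
6 → match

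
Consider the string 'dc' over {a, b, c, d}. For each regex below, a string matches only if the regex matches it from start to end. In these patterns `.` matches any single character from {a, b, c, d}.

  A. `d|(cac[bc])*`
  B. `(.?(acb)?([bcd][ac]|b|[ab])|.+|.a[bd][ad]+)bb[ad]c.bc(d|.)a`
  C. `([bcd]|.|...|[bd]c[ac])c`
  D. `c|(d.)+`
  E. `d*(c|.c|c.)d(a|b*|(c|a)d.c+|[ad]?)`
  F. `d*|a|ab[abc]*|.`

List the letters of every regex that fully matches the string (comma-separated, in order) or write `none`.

A → no match
B → no match — must end with 'a'
C → match
D → match
E → no match
F → no match

C, D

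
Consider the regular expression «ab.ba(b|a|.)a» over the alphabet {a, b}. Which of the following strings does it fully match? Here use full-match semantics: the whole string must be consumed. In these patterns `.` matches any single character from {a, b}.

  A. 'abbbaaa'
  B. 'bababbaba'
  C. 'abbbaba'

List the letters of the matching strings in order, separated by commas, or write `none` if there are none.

A, C

A. 'abbbaaa' → match
B. 'bababbaba' → no match — must start with 'ab'
C. 'abbbaba' → match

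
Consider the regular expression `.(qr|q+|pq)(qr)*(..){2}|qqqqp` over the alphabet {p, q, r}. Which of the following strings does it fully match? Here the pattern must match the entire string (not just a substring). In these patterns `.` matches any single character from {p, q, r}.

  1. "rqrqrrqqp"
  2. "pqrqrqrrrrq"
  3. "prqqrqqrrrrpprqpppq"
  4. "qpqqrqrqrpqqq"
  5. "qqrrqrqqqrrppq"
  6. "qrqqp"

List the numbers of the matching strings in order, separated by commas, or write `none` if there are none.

1, 2, 4

1 → match
2 → match
3 → no match
4 → match
5 → no match
6 → no match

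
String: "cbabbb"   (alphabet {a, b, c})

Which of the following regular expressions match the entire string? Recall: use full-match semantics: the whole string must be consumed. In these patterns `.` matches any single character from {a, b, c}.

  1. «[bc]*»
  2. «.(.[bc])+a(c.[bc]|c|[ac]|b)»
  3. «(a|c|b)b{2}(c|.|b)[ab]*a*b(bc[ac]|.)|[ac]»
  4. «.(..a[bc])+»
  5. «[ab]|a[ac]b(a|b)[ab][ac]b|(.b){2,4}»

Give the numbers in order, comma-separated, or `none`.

1 → no match
2 → no match
3 → no match
4 → no match
5 → match

5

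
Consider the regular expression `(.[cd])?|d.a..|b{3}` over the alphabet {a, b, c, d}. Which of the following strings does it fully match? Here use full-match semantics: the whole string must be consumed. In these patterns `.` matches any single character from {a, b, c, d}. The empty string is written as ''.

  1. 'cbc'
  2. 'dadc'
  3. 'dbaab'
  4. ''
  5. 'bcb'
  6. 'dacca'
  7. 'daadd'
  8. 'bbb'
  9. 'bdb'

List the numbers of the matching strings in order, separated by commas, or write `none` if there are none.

3, 4, 7, 8

1. 'cbc' → no match
2. 'dadc' → no match
3. 'dbaab' → match
4. '' → match
5. 'bcb' → no match
6. 'dacca' → no match
7. 'daadd' → match
8. 'bbb' → match
9. 'bdb' → no match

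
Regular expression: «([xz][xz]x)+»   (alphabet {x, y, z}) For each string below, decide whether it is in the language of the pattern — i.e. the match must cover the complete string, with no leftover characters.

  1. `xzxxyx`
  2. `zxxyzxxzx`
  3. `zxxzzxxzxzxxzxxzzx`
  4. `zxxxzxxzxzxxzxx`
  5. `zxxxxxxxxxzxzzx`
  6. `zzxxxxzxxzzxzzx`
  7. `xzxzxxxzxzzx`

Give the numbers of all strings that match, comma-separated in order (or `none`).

3, 4, 5, 6, 7

1 → no match
2 → no match
3 → match
4 → match
5 → match
6 → match
7 → match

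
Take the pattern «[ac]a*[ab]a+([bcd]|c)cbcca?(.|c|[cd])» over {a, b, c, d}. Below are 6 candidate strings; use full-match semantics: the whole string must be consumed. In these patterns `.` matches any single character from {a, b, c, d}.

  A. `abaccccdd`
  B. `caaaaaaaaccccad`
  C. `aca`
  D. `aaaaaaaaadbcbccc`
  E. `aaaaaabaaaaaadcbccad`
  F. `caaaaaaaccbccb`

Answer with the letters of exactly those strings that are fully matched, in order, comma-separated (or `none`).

A → no match
B → no match
C → no match
D → no match
E → match
F → match

E, F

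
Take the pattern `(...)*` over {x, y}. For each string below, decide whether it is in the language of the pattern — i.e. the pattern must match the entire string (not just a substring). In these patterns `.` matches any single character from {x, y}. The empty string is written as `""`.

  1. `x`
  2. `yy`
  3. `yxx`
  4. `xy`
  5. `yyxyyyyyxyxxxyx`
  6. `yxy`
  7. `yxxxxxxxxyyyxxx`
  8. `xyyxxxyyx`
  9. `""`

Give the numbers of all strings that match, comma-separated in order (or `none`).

3, 5, 6, 7, 8, 9

1. `x` → no match
2. `yy` → no match
3. `yxx` → match
4. `xy` → no match
5 → match
6. `yxy` → match
7 → match
8. `xyyxxxyyx` → match
9. `""` → match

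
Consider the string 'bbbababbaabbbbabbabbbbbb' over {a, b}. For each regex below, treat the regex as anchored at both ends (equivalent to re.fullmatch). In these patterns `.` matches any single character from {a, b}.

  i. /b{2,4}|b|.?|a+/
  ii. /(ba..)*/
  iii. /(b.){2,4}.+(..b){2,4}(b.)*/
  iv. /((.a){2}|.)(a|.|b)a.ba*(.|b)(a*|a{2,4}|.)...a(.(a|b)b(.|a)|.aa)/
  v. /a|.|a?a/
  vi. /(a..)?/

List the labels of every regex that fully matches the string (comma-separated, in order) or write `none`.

iii

i → no match
ii → no match
iii → match
iv → no match
v → no match
vi → no match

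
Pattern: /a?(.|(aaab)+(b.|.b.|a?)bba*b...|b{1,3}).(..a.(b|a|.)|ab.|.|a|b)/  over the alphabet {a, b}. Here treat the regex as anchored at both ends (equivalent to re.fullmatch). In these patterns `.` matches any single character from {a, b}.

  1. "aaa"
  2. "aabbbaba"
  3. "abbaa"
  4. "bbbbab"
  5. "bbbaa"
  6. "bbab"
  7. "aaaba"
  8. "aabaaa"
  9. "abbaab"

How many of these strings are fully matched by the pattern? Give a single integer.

1 → match
2 → match
3 → match
4 → no match
5 → match
6 → match
7 → match
8 → no match
9 → no match
Total matched: 6

6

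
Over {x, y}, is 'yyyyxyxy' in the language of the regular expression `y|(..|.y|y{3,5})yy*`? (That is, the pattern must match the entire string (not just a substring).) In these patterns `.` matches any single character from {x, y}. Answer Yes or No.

No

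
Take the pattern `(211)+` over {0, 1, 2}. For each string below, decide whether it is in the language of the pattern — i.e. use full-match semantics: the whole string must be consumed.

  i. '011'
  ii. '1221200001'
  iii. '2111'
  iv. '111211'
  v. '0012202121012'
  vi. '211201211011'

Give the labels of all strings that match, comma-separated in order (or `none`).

i → no match — must start with '211'
ii → no match — must start with '211'
iii → no match — must end with '211'
iv → no match — must start with '211'
v → no match — must start with '211'
vi → no match — must end with '211'

none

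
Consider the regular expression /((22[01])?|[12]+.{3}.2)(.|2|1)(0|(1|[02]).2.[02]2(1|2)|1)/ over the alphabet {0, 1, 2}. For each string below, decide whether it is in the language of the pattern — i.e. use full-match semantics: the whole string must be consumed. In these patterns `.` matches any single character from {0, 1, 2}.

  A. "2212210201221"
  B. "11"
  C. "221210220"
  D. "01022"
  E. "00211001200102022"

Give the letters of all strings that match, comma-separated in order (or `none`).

A → match
B → match
C → match
D → no match
E → no match

A, B, C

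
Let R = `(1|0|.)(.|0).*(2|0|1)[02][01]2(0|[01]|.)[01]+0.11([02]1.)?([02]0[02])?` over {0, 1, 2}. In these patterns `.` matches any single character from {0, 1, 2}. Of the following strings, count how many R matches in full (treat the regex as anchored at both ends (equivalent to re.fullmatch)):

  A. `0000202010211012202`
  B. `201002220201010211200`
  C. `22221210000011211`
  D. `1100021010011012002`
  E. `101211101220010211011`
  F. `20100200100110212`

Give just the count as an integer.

A → match
B → match
C → match
D → match
E → match
F → no match
Total matched: 5

5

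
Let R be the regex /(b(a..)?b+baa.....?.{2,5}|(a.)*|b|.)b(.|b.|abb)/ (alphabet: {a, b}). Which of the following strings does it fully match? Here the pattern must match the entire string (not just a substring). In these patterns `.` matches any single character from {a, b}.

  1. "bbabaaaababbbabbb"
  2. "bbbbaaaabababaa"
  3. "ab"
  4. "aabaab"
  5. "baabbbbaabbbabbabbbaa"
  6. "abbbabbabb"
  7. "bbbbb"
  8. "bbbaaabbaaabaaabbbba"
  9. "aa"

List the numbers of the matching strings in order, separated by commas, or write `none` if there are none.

1 → no match
2 → no match
3 → no match
4 → no match
5 → no match
6 → no match
7 → no match
8 → no match
9 → no match

none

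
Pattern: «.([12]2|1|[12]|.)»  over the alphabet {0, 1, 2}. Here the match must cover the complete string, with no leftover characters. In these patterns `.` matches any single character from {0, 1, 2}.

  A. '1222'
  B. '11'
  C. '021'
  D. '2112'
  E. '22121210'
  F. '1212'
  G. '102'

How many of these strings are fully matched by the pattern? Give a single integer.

1

A → no match
B → match
C → no match
D → no match
E → no match
F → no match
G → no match
Total matched: 1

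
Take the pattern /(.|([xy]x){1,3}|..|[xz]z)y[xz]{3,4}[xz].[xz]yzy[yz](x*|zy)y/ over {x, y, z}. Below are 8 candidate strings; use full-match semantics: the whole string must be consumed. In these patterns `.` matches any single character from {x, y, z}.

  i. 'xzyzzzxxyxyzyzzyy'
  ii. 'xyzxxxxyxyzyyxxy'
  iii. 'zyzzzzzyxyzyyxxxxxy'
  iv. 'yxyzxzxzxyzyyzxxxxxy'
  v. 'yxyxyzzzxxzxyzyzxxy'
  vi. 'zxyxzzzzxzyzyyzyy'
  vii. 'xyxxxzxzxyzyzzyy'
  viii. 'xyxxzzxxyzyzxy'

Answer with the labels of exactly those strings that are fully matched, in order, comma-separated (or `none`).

i → match
ii → match
iii → match
iv → no match
v → match
vi → match
vii → match
viii → match

i, ii, iii, v, vi, vii, viii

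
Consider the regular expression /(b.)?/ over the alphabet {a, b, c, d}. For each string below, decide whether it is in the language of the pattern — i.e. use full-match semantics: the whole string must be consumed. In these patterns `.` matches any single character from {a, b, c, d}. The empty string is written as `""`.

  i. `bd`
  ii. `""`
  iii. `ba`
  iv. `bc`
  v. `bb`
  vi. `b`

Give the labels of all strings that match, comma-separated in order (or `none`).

i. `bd` → match
ii. `""` → match
iii. `ba` → match
iv. `bc` → match
v. `bb` → match
vi. `b` → no match

i, ii, iii, iv, v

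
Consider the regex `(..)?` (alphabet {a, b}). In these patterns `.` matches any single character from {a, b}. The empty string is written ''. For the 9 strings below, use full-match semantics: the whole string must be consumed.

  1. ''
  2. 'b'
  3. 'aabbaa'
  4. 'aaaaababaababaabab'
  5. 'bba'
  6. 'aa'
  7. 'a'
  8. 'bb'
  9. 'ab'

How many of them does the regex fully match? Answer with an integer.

4

1 → match
2 → no match
3 → no match
4 → no match
5 → no match
6 → match
7 → no match
8 → match
9 → match
Total matched: 4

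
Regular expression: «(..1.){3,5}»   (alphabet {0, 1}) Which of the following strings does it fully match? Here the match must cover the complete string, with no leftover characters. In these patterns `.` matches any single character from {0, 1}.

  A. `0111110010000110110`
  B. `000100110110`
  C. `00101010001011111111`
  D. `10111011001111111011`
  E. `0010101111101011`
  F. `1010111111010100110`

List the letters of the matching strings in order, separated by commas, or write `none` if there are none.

C, D, E

A → no match
B → no match
C → match
D → match
E → match
F → no match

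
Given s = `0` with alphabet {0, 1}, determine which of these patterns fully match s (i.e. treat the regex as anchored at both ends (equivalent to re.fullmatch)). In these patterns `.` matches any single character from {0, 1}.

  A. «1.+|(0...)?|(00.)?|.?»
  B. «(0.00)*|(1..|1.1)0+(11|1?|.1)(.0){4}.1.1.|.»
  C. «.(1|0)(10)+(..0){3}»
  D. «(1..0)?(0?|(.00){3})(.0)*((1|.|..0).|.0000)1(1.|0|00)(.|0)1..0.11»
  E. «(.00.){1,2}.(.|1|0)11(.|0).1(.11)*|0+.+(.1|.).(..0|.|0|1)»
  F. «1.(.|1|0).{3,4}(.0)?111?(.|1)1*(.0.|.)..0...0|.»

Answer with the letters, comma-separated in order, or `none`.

A, B, F

A → match
B → match
C → no match
D → no match — must end with `11`
E → no match
F → match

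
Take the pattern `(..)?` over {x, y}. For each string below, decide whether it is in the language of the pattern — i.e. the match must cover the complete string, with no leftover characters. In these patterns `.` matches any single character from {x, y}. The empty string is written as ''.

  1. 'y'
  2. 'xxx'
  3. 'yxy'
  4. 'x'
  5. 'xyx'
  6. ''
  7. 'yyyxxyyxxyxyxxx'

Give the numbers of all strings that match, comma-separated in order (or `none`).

1. 'y' → no match
2. 'xxx' → no match
3. 'yxy' → no match
4. 'x' → no match
5. 'xyx' → no match
6. '' → match
7 → no match

6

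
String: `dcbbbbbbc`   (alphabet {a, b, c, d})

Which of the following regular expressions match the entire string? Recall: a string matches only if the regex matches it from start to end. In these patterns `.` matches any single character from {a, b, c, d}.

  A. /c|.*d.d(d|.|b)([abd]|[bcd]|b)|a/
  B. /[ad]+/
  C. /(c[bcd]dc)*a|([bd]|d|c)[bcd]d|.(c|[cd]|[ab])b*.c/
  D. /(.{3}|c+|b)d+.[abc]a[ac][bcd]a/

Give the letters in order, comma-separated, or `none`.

C

A → no match
B → no match
C → match
D → no match — must end with `a`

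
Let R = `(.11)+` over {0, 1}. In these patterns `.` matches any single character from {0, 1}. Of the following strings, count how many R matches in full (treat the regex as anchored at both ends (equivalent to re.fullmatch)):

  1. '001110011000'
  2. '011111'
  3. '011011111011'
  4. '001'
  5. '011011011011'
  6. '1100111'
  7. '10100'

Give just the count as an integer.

3

1 → no match — must end with '11'
2 → match
3 → match
4 → no match — must end with '11'
5 → match
6 → no match
7 → no match — must end with '11'
Total matched: 3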